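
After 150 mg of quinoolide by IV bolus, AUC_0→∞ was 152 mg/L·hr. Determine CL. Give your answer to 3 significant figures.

CL = 0.987 L/hr

CL = Dose_iv / AUC_0→∞
   = 150 / 152 = 0.986842 L/hr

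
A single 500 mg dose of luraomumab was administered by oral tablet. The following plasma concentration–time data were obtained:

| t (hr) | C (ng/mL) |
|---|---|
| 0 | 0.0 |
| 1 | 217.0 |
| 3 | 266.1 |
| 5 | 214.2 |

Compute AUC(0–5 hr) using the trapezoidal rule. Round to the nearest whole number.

Trapezoidal AUC_0→5:
  [0→1]: (0.0+217.0)/2 × 1 = 108.5
  [1→3]: (217.0+266.1)/2 × 2 = 483.1
  [3→5]: (266.1+214.2)/2 × 2 = 480.3
  Sum = 1071.9 ng/mL·hr

AUC = 1072 ng/mL·hr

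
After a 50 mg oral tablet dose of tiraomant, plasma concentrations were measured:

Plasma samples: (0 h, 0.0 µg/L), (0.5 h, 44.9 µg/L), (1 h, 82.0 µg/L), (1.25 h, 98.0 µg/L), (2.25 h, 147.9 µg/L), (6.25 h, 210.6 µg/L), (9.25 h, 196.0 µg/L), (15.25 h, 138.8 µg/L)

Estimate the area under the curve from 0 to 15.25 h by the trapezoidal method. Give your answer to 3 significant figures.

AUC = 2520 µg/L·h

Trapezoidal AUC_0→15.25:
  [0→0.5]: (0.0+44.9)/2 × 0.5 = 11.225
  [0.5→1]: (44.9+82.0)/2 × 0.5 = 31.725
  [1→1.25]: (82.0+98.0)/2 × 0.25 = 22.5
  [1.25→2.25]: (98.0+147.9)/2 × 1 = 122.95
  [2.25→6.25]: (147.9+210.6)/2 × 4 = 717.0
  [6.25→9.25]: (210.6+196.0)/2 × 3 = 609.9
  [9.25→15.25]: (196.0+138.8)/2 × 6 = 1004.4
  Sum = 2519.7 µg/L·h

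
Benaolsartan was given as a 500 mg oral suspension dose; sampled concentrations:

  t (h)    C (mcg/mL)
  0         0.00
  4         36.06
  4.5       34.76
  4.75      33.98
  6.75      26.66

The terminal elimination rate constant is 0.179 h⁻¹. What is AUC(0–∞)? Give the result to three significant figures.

AUC = 308 mcg/mL·h

Trapezoidal AUC_0→6.75:
  [0→4]: (0.00+36.06)/2 × 4 = 72.12
  [4→4.5]: (36.06+34.76)/2 × 0.5 = 17.705
  [4.5→4.75]: (34.76+33.98)/2 × 0.25 = 8.5925
  [4.75→6.75]: (33.98+26.66)/2 × 2 = 60.64
  Sum = 159.0575 mcg/mL·h
Extrapolated tail: C_last / k_e = 26.66 / 0.179 = 148.939
AUC_0→∞ = 159.0575 + 148.939 = 307.9965 mcg/mL·h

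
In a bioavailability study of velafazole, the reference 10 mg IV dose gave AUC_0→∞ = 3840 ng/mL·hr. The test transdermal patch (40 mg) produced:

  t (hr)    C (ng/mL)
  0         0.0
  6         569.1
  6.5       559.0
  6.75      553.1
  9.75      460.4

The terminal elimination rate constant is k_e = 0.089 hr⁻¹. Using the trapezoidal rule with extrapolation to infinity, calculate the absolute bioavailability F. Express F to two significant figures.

Trapezoidal AUC_0→9.75 (transdermal patch):
  [0→6]: (0.0+569.1)/2 × 6 = 1707.3
  [6→6.5]: (569.1+559.0)/2 × 0.5 = 282.025
  [6.5→6.75]: (559.0+553.1)/2 × 0.25 = 139.0125
  [6.75→9.75]: (553.1+460.4)/2 × 3 = 1520.25
  Sum = 3648.5875 ng/mL·hr
Tail: C_last/k_e = 460.4/0.089 = 5173.034
AUC_0→∞ (transdermal patch) = 3648.5875 + 5173.034 = 8821.6215 ng/mL·hr
F = (AUC_ev/D_ev)/(AUC_iv/D_iv) = (8821.6215/40)/(3840/10) = 220.541/384 = 0.5743

F = 0.57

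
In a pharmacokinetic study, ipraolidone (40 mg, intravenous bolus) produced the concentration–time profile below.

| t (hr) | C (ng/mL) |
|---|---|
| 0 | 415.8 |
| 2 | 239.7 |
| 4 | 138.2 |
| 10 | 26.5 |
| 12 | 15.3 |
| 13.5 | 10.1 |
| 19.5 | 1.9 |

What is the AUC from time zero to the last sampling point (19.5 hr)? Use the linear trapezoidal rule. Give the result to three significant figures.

AUC = 1620 ng/mL·hr

Trapezoidal AUC_0→19.5:
  [0→2]: (415.8+239.7)/2 × 2 = 655.5
  [2→4]: (239.7+138.2)/2 × 2 = 377.9
  [4→10]: (138.2+26.5)/2 × 6 = 494.1
  [10→12]: (26.5+15.3)/2 × 2 = 41.8
  [12→13.5]: (15.3+10.1)/2 × 1.5 = 19.05
  [13.5→19.5]: (10.1+1.9)/2 × 6 = 36.0
  Sum = 1624.35 ng/mL·hr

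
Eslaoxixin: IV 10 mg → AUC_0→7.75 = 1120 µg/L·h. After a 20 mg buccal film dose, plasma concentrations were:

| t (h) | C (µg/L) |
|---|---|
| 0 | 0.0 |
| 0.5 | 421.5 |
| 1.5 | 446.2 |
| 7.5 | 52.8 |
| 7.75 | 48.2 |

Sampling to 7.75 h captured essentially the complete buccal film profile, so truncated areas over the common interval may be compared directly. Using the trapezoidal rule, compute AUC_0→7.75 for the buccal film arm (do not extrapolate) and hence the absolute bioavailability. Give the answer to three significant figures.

F = 0.915

Trapezoidal AUC_0→7.75 (buccal film):
  [0→0.5]: (0.0+421.5)/2 × 0.5 = 105.375
  [0.5→1.5]: (421.5+446.2)/2 × 1 = 433.85
  [1.5→7.5]: (446.2+52.8)/2 × 6 = 1497.0
  [7.5→7.75]: (52.8+48.2)/2 × 0.25 = 12.625
  Sum = 2048.85 µg/L·h
F = (AUC_ev/D_ev)/(AUC_iv/D_iv) = (2048.85/20)/(1120/10) = 102.4425/112 = 0.9147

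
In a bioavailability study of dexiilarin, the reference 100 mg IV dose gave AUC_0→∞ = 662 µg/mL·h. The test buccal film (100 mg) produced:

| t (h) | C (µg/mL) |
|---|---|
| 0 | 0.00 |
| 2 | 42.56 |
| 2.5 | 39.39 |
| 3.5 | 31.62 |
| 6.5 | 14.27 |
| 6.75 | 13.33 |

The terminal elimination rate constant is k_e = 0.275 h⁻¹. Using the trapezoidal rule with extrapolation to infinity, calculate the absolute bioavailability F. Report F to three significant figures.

F = 0.331

Trapezoidal AUC_0→6.75 (buccal film):
  [0→2]: (0.00+42.56)/2 × 2 = 42.56
  [2→2.5]: (42.56+39.39)/2 × 0.5 = 20.4875
  [2.5→3.5]: (39.39+31.62)/2 × 1 = 35.505
  [3.5→6.5]: (31.62+14.27)/2 × 3 = 68.835
  [6.5→6.75]: (14.27+13.33)/2 × 0.25 = 3.45
  Sum = 170.8375 µg/mL·h
Tail: C_last/k_e = 13.33/0.275 = 48.473
AUC_0→∞ (buccal film) = 170.8375 + 48.473 = 219.3105 µg/mL·h
F = (AUC_ev/D_ev)/(AUC_iv/D_iv) = (219.3105/100)/(662/100) = 2.193105/6.62 = 0.3313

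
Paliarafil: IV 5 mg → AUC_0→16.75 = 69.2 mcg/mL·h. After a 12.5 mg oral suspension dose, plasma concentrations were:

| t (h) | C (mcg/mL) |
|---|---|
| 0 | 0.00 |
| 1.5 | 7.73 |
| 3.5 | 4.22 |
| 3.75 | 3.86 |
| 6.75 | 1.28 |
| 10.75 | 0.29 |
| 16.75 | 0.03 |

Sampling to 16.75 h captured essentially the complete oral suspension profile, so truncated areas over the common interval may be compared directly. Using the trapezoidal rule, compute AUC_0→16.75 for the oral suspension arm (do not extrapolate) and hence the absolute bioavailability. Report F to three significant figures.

F = 0.177

Trapezoidal AUC_0→16.75 (oral suspension):
  [0→1.5]: (0.00+7.73)/2 × 1.5 = 5.7975
  [1.5→3.5]: (7.73+4.22)/2 × 2 = 11.95
  [3.5→3.75]: (4.22+3.86)/2 × 0.25 = 1.01
  [3.75→6.75]: (3.86+1.28)/2 × 3 = 7.71
  [6.75→10.75]: (1.28+0.29)/2 × 4 = 3.14
  [10.75→16.75]: (0.29+0.03)/2 × 6 = 0.96
  Sum = 30.5675 mcg/mL·h
F = (AUC_ev/D_ev)/(AUC_iv/D_iv) = (30.5675/12.5)/(69.2/5) = 2.4454/13.84 = 0.1767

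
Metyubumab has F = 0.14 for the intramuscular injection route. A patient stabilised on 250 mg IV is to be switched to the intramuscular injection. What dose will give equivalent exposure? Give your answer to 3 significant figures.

For equal systemic exposure: F × D_ev = D_iv
D_ev = D_iv / F = 250 / 0.14 = 1785.71 mg

D_intramuscular = 1790 mg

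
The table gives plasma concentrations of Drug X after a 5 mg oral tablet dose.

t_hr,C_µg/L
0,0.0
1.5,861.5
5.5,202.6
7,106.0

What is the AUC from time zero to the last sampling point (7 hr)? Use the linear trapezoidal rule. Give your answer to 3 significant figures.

AUC = 3010 µg/L·hr

Trapezoidal AUC_0→7:
  [0→1.5]: (0.0+861.5)/2 × 1.5 = 646.125
  [1.5→5.5]: (861.5+202.6)/2 × 4 = 2128.2
  [5.5→7]: (202.6+106.0)/2 × 1.5 = 231.45
  Sum = 3005.775 µg/L·hr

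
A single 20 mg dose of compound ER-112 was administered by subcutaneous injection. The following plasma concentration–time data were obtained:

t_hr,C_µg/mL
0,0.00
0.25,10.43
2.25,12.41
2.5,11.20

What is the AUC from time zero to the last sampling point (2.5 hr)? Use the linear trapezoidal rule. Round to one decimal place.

Trapezoidal AUC_0→2.5:
  [0→0.25]: (0.00+10.43)/2 × 0.25 = 1.30375
  [0.25→2.25]: (10.43+12.41)/2 × 2 = 22.84
  [2.25→2.5]: (12.41+11.20)/2 × 0.25 = 2.95125
  Sum = 27.095 µg/mL·hr

AUC = 27.1 µg/mL·hr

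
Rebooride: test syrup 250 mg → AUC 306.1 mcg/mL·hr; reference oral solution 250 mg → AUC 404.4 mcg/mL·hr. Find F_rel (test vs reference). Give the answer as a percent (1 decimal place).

F_rel = (AUC_test/D_test) / (AUC_ref/D_ref)
      = (306.1/250) / (404.4/250)
      = 1.2244 / 1.6176 = 0.7569 = 75.69%

F_rel = 75.7%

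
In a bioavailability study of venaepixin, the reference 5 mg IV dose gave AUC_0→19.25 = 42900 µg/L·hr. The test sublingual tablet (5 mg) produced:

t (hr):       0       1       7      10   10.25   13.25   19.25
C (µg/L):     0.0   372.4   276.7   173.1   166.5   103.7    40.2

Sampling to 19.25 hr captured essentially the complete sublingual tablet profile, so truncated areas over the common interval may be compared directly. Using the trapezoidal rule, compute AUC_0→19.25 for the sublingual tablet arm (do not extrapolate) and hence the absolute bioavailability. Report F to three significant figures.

Trapezoidal AUC_0→19.25 (sublingual tablet):
  [0→1]: (0.0+372.4)/2 × 1 = 186.2
  [1→7]: (372.4+276.7)/2 × 6 = 1947.3
  [7→10]: (276.7+173.1)/2 × 3 = 674.7
  [10→10.25]: (173.1+166.5)/2 × 0.25 = 42.45
  [10.25→13.25]: (166.5+103.7)/2 × 3 = 405.3
  [13.25→19.25]: (103.7+40.2)/2 × 6 = 431.7
  Sum = 3687.65 µg/L·hr
F = (AUC_ev/D_ev)/(AUC_iv/D_iv) = (3687.65/5)/(42900/5) = 737.53/8580 = 0.0860

F = 0.0860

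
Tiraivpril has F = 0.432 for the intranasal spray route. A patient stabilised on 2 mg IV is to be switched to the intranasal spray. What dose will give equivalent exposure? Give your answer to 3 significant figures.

D_intranasal = 4.63 mg

For equal systemic exposure: F × D_ev = D_iv
D_ev = D_iv / F = 2 / 0.432 = 4.62963 mg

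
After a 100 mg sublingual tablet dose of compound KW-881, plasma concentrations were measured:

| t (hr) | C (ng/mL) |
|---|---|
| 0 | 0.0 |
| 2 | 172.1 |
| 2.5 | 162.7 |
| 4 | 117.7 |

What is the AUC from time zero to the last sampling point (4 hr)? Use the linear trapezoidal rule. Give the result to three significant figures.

AUC = 466 ng/mL·hr

Trapezoidal AUC_0→4:
  [0→2]: (0.0+172.1)/2 × 2 = 172.1
  [2→2.5]: (172.1+162.7)/2 × 0.5 = 83.7
  [2.5→4]: (162.7+117.7)/2 × 1.5 = 210.3
  Sum = 466.1 ng/mL·hr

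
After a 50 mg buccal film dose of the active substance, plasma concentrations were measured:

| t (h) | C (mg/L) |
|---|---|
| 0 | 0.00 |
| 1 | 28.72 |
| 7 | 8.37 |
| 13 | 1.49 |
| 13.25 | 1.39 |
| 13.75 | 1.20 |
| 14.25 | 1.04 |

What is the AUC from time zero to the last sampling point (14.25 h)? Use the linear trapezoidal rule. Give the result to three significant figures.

Trapezoidal AUC_0→14.25:
  [0→1]: (0.00+28.72)/2 × 1 = 14.36
  [1→7]: (28.72+8.37)/2 × 6 = 111.27
  [7→13]: (8.37+1.49)/2 × 6 = 29.58
  [13→13.25]: (1.49+1.39)/2 × 0.25 = 0.36
  [13.25→13.75]: (1.39+1.20)/2 × 0.5 = 0.6475
  [13.75→14.25]: (1.20+1.04)/2 × 0.5 = 0.56
  Sum = 156.7775 mg/L·h

AUC = 157 mg/L·h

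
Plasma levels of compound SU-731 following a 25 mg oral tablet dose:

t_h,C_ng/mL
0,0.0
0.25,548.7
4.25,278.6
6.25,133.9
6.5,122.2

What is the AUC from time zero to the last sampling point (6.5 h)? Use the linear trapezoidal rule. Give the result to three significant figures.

AUC = 2170 ng/mL·h

Trapezoidal AUC_0→6.5:
  [0→0.25]: (0.0+548.7)/2 × 0.25 = 68.5875
  [0.25→4.25]: (548.7+278.6)/2 × 4 = 1654.6
  [4.25→6.25]: (278.6+133.9)/2 × 2 = 412.5
  [6.25→6.5]: (133.9+122.2)/2 × 0.25 = 32.0125
  Sum = 2167.7 ng/mL·h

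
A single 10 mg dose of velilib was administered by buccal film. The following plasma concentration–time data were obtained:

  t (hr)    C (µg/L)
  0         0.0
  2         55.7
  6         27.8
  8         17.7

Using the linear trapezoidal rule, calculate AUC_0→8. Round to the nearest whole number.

Trapezoidal AUC_0→8:
  [0→2]: (0.0+55.7)/2 × 2 = 55.7
  [2→6]: (55.7+27.8)/2 × 4 = 167.0
  [6→8]: (27.8+17.7)/2 × 2 = 45.5
  Sum = 268.2 µg/L·hr

AUC = 268 µg/L·hr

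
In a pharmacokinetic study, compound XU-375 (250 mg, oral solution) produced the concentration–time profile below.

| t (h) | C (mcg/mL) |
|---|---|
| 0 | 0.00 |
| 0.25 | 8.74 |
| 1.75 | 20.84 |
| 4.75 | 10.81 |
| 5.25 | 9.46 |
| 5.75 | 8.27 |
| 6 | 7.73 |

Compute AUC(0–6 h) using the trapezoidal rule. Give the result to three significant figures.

Trapezoidal AUC_0→6:
  [0→0.25]: (0.00+8.74)/2 × 0.25 = 1.0925
  [0.25→1.75]: (8.74+20.84)/2 × 1.5 = 22.185
  [1.75→4.75]: (20.84+10.81)/2 × 3 = 47.475
  [4.75→5.25]: (10.81+9.46)/2 × 0.5 = 5.0675
  [5.25→5.75]: (9.46+8.27)/2 × 0.5 = 4.4325
  [5.75→6]: (8.27+7.73)/2 × 0.25 = 2.0
  Sum = 82.2525 mcg/mL·h

AUC = 82.3 mcg/mL·h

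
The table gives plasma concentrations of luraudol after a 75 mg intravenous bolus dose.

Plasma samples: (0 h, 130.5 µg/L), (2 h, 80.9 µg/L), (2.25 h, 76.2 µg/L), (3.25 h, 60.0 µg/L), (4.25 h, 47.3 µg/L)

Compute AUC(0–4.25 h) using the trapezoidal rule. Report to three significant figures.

AUC = 353 µg/L·h

Trapezoidal AUC_0→4.25:
  [0→2]: (130.5+80.9)/2 × 2 = 211.4
  [2→2.25]: (80.9+76.2)/2 × 0.25 = 19.6375
  [2.25→3.25]: (76.2+60.0)/2 × 1 = 68.1
  [3.25→4.25]: (60.0+47.3)/2 × 1 = 53.65
  Sum = 352.7875 µg/L·h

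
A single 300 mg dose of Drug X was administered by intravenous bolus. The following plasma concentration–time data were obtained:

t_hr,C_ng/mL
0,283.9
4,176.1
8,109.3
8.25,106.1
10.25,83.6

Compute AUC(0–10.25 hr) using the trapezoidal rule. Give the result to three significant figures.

AUC = 1710 ng/mL·hr

Trapezoidal AUC_0→10.25:
  [0→4]: (283.9+176.1)/2 × 4 = 920.0
  [4→8]: (176.1+109.3)/2 × 4 = 570.8
  [8→8.25]: (109.3+106.1)/2 × 0.25 = 26.925
  [8.25→10.25]: (106.1+83.6)/2 × 2 = 189.7
  Sum = 1707.425 ng/mL·hr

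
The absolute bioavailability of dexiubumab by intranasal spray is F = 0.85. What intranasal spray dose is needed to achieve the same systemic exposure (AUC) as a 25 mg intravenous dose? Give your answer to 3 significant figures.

For equal systemic exposure: F × D_ev = D_iv
D_ev = D_iv / F = 25 / 0.85 = 29.4118 mg

D_intranasal = 29.4 mg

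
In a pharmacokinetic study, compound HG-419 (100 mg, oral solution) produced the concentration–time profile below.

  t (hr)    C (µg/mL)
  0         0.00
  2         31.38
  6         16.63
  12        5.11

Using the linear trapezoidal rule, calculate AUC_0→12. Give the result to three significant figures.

Trapezoidal AUC_0→12:
  [0→2]: (0.00+31.38)/2 × 2 = 31.38
  [2→6]: (31.38+16.63)/2 × 4 = 96.02
  [6→12]: (16.63+5.11)/2 × 6 = 65.22
  Sum = 192.62 µg/mL·hr

AUC = 193 µg/mL·hr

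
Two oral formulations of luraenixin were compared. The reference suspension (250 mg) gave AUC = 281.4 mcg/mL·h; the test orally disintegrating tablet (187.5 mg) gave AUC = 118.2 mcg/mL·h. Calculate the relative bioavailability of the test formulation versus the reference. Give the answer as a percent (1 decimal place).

F_rel = 56.0%

F_rel = (AUC_test/D_test) / (AUC_ref/D_ref)
      = (118.2/187.5) / (281.4/250)
      = 0.6304 / 1.1256 = 0.5601 = 56.01%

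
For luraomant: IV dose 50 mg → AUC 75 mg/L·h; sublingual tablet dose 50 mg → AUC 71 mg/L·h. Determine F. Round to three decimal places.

F = (AUC_ev / D_ev) / (AUC_iv / D_iv)
  = (71/50) / (75/50)
  = 1.42 / 1.5 = 0.9467

F = 0.947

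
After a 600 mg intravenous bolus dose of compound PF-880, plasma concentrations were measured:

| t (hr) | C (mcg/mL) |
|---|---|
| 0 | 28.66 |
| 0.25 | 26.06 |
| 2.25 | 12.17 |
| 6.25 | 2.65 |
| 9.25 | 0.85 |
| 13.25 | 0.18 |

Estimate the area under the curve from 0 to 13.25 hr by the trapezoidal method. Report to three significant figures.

Trapezoidal AUC_0→13.25:
  [0→0.25]: (28.66+26.06)/2 × 0.25 = 6.84
  [0.25→2.25]: (26.06+12.17)/2 × 2 = 38.23
  [2.25→6.25]: (12.17+2.65)/2 × 4 = 29.64
  [6.25→9.25]: (2.65+0.85)/2 × 3 = 5.25
  [9.25→13.25]: (0.85+0.18)/2 × 4 = 2.06
  Sum = 82.02 mcg/mL·hr

AUC = 82.0 mcg/mL·hr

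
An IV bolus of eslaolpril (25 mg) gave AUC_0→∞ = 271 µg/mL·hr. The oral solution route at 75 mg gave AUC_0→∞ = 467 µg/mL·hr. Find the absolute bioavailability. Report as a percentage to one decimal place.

F = 57.4%

F = (AUC_ev / D_ev) / (AUC_iv / D_iv)
  = (467/75) / (271/25)
  = 6.22667 / 10.84 = 0.5744
  = 57.44%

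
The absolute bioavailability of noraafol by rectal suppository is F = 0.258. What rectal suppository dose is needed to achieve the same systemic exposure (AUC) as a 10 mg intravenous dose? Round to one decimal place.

For equal systemic exposure: F × D_ev = D_iv
D_ev = D_iv / F = 10 / 0.258 = 38.7597 mg

D_rectal = 38.8 mg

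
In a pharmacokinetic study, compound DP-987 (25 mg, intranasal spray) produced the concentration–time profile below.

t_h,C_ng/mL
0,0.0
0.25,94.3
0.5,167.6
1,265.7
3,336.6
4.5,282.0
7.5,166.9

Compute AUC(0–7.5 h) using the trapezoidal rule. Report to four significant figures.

Trapezoidal AUC_0→7.5:
  [0→0.25]: (0.0+94.3)/2 × 0.25 = 11.7875
  [0.25→0.5]: (94.3+167.6)/2 × 0.25 = 32.7375
  [0.5→1]: (167.6+265.7)/2 × 0.5 = 108.325
  [1→3]: (265.7+336.6)/2 × 2 = 602.3
  [3→4.5]: (336.6+282.0)/2 × 1.5 = 463.95
  [4.5→7.5]: (282.0+166.9)/2 × 3 = 673.35
  Sum = 1892.45 ng/mL·h

AUC = 1892 ng/mL·h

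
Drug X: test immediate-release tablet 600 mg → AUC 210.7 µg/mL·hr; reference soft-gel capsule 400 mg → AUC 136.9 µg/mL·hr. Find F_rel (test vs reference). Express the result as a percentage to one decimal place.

F_rel = 102.6%

F_rel = (AUC_test/D_test) / (AUC_ref/D_ref)
      = (210.7/600) / (136.9/400)
      = 0.351167 / 0.34225 = 1.0261 = 102.61%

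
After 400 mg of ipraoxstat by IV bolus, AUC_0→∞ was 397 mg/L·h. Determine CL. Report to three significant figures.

CL = 1.01 L/h

CL = Dose_iv / AUC_0→∞
   = 400 / 397 = 1.00756 L/h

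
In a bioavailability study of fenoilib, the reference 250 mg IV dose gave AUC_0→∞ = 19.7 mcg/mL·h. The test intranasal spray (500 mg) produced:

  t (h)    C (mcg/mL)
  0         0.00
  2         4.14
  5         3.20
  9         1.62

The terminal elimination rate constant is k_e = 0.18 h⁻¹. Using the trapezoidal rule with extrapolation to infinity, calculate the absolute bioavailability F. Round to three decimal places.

F = 0.858

Trapezoidal AUC_0→9 (intranasal spray):
  [0→2]: (0.00+4.14)/2 × 2 = 4.14
  [2→5]: (4.14+3.20)/2 × 3 = 11.01
  [5→9]: (3.20+1.62)/2 × 4 = 9.64
  Sum = 24.79 mcg/mL·h
Tail: C_last/k_e = 1.62/0.18 = 9.000
AUC_0→∞ (intranasal spray) = 24.79 + 9.000 = 33.79 mcg/mL·h
F = (AUC_ev/D_ev)/(AUC_iv/D_iv) = (33.79/500)/(19.7/250) = 0.06758/0.0788 = 0.8576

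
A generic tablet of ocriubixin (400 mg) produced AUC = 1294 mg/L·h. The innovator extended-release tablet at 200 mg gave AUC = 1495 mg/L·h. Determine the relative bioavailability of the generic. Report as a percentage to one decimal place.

F_rel = 43.3%

F_rel = (AUC_test/D_test) / (AUC_ref/D_ref)
      = (1294/400) / (1495/200)
      = 3.235 / 7.475 = 0.4328 = 43.28%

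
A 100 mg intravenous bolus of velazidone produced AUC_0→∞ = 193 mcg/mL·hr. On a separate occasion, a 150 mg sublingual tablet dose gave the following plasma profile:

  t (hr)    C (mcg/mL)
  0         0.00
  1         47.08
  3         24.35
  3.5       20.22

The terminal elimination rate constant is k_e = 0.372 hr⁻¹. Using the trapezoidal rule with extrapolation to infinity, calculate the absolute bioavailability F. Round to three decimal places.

F = 0.554

Trapezoidal AUC_0→3.5 (sublingual tablet):
  [0→1]: (0.00+47.08)/2 × 1 = 23.54
  [1→3]: (47.08+24.35)/2 × 2 = 71.43
  [3→3.5]: (24.35+20.22)/2 × 0.5 = 11.1425
  Sum = 106.1125 mcg/mL·hr
Tail: C_last/k_e = 20.22/0.372 = 54.355
AUC_0→∞ (sublingual tablet) = 106.1125 + 54.355 = 160.4675 mcg/mL·hr
F = (AUC_ev/D_ev)/(AUC_iv/D_iv) = (160.4675/150)/(193/100) = 1.06978/1.93 = 0.5543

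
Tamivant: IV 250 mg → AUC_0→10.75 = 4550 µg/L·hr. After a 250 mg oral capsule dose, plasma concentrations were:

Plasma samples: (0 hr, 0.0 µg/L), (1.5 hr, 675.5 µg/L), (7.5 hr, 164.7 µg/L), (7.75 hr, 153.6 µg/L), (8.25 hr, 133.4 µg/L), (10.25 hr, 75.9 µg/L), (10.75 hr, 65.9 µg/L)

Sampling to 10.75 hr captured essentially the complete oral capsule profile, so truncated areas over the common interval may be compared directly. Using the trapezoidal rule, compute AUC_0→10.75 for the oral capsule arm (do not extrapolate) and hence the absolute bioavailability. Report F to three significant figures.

Trapezoidal AUC_0→10.75 (oral capsule):
  [0→1.5]: (0.0+675.5)/2 × 1.5 = 506.625
  [1.5→7.5]: (675.5+164.7)/2 × 6 = 2520.6
  [7.5→7.75]: (164.7+153.6)/2 × 0.25 = 39.7875
  [7.75→8.25]: (153.6+133.4)/2 × 0.5 = 71.75
  [8.25→10.25]: (133.4+75.9)/2 × 2 = 209.3
  [10.25→10.75]: (75.9+65.9)/2 × 0.5 = 35.45
  Sum = 3383.5125 µg/L·hr
F = (AUC_ev/D_ev)/(AUC_iv/D_iv) = (3383.5125/250)/(4550/250) = 13.53405/18.2 = 0.7436

F = 0.744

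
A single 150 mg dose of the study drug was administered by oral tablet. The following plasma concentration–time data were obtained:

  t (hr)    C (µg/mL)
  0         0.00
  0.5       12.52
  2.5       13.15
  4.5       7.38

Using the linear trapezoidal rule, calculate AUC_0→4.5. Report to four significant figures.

Trapezoidal AUC_0→4.5:
  [0→0.5]: (0.00+12.52)/2 × 0.5 = 3.13
  [0.5→2.5]: (12.52+13.15)/2 × 2 = 25.67
  [2.5→4.5]: (13.15+7.38)/2 × 2 = 20.53
  Sum = 49.33 µg/mL·hr

AUC = 49.33 µg/mL·hr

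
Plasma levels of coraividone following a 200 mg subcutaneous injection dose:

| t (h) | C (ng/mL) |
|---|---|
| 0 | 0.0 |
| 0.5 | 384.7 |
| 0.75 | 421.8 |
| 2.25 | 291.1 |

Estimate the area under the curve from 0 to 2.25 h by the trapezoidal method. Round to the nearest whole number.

AUC = 732 ng/mL·h

Trapezoidal AUC_0→2.25:
  [0→0.5]: (0.0+384.7)/2 × 0.5 = 96.175
  [0.5→0.75]: (384.7+421.8)/2 × 0.25 = 100.8125
  [0.75→2.25]: (421.8+291.1)/2 × 1.5 = 534.675
  Sum = 731.6625 ng/mL·h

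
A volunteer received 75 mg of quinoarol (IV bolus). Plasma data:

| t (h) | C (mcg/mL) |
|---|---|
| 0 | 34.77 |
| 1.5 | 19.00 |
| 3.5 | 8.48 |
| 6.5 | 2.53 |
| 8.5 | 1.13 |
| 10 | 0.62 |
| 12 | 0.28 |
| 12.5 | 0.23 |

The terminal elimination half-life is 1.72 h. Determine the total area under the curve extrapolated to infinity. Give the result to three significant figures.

AUC = 90.9 mcg/mL·h

Trapezoidal AUC_0→12.5:
  [0→1.5]: (34.77+19.00)/2 × 1.5 = 40.3275
  [1.5→3.5]: (19.00+8.48)/2 × 2 = 27.48
  [3.5→6.5]: (8.48+2.53)/2 × 3 = 16.515
  [6.5→8.5]: (2.53+1.13)/2 × 2 = 3.66
  [8.5→10]: (1.13+0.62)/2 × 1.5 = 1.3125
  [10→12]: (0.62+0.28)/2 × 2 = 0.9
  [12→12.5]: (0.28+0.23)/2 × 0.5 = 0.1275
  Sum = 90.3225 mcg/mL·h
k_e = ln2 / t½ = 0.693147 / 1.72 = 0.4030 h^-1
Extrapolated tail: C_last / k_e = 0.23 / 0.403 = 0.571
AUC_0→∞ = 90.3225 + 0.571 = 90.8935 mcg/mL·h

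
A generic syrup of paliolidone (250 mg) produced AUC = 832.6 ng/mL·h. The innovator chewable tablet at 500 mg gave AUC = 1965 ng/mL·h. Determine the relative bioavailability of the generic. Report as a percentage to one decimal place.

F_rel = (AUC_test/D_test) / (AUC_ref/D_ref)
      = (832.6/250) / (1965/500)
      = 3.3304 / 3.93 = 0.8474 = 84.74%

F_rel = 84.7%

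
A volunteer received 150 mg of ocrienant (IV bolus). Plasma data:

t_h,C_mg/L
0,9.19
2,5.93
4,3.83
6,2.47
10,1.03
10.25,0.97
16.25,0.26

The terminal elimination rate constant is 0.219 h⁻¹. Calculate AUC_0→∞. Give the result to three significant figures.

AUC = 43.3 mg/L·h

Trapezoidal AUC_0→16.25:
  [0→2]: (9.19+5.93)/2 × 2 = 15.12
  [2→4]: (5.93+3.83)/2 × 2 = 9.76
  [4→6]: (3.83+2.47)/2 × 2 = 6.3
  [6→10]: (2.47+1.03)/2 × 4 = 7.0
  [10→10.25]: (1.03+0.97)/2 × 0.25 = 0.25
  [10.25→16.25]: (0.97+0.26)/2 × 6 = 3.69
  Sum = 42.12 mg/L·h
Extrapolated tail: C_last / k_e = 0.26 / 0.219 = 1.187
AUC_0→∞ = 42.12 + 1.187 = 43.307 mg/L·h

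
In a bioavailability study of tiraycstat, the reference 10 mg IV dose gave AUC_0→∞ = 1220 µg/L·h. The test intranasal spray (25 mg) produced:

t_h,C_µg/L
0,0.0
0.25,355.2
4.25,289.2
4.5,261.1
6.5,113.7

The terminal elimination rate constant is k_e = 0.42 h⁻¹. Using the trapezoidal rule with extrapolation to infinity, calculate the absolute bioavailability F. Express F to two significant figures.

F = 0.67

Trapezoidal AUC_0→6.5 (intranasal spray):
  [0→0.25]: (0.0+355.2)/2 × 0.25 = 44.4
  [0.25→4.25]: (355.2+289.2)/2 × 4 = 1288.8
  [4.25→4.5]: (289.2+261.1)/2 × 0.25 = 68.7875
  [4.5→6.5]: (261.1+113.7)/2 × 2 = 374.8
  Sum = 1776.7875 µg/L·h
Tail: C_last/k_e = 113.7/0.42 = 270.714
AUC_0→∞ (intranasal spray) = 1776.7875 + 270.714 = 2047.5015 µg/L·h
F = (AUC_ev/D_ev)/(AUC_iv/D_iv) = (2047.5015/25)/(1220/10) = 81.90006/122 = 0.6713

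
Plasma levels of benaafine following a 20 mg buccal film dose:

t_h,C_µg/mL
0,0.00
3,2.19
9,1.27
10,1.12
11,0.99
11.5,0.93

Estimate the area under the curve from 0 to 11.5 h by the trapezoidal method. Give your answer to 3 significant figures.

AUC = 16.4 µg/mL·h

Trapezoidal AUC_0→11.5:
  [0→3]: (0.00+2.19)/2 × 3 = 3.285
  [3→9]: (2.19+1.27)/2 × 6 = 10.38
  [9→10]: (1.27+1.12)/2 × 1 = 1.195
  [10→11]: (1.12+0.99)/2 × 1 = 1.055
  [11→11.5]: (0.99+0.93)/2 × 0.5 = 0.48
  Sum = 16.395 µg/mL·h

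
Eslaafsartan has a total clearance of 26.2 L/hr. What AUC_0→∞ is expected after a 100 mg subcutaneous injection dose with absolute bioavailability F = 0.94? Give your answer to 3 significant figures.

AUC_0→∞ = F × Dose / CL
        = 0.94 × 100 / 26.2 = 3.58779 mg/L·hr

AUC = 3.59 mg/L·hr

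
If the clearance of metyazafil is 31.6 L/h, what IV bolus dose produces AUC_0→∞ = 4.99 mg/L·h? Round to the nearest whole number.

Dose_iv = CL × AUC_0→∞
     = 31.6 × 4.99 = 157.684 mg

Dose = 158 mg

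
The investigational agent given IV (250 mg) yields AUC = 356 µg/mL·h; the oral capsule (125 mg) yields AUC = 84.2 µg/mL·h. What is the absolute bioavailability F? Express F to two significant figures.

F = (AUC_ev / D_ev) / (AUC_iv / D_iv)
  = (84.2/125) / (356/250)
  = 0.6736 / 1.424 = 0.4730

F = 0.47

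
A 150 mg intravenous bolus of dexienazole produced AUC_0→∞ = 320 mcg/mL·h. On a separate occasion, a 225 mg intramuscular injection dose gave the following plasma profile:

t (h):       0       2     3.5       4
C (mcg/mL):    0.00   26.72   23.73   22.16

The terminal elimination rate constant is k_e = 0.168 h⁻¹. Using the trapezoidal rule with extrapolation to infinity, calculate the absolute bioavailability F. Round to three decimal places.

Trapezoidal AUC_0→4 (intramuscular injection):
  [0→2]: (0.00+26.72)/2 × 2 = 26.72
  [2→3.5]: (26.72+23.73)/2 × 1.5 = 37.8375
  [3.5→4]: (23.73+22.16)/2 × 0.5 = 11.4725
  Sum = 76.03 mcg/mL·h
Tail: C_last/k_e = 22.16/0.168 = 131.905
AUC_0→∞ (intramuscular injection) = 76.03 + 131.905 = 207.935 mcg/mL·h
F = (AUC_ev/D_ev)/(AUC_iv/D_iv) = (207.935/225)/(320/150) = 0.924156/2.13333 = 0.4332

F = 0.433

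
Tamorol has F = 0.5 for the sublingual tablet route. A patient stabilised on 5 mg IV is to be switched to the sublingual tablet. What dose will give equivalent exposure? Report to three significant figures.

D_sublingual = 10.0 mg

For equal systemic exposure: F × D_ev = D_iv
D_ev = D_iv / F = 5 / 0.5 = 10 mg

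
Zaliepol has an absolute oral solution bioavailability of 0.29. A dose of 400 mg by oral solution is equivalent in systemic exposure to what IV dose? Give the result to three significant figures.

D_iv = 116 mg

Systemic exposure from an extravascular dose = F × D_ev, so the equivalent IV dose is F × D_ev.
D_iv = F × D_ev = 0.29 × 400 = 116 mg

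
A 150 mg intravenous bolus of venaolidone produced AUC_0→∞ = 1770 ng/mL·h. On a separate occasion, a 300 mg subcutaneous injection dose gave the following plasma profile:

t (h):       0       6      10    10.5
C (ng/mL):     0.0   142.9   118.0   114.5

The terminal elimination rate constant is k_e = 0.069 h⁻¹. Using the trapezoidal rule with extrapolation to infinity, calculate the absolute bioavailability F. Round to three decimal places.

Trapezoidal AUC_0→10.5 (subcutaneous injection):
  [0→6]: (0.0+142.9)/2 × 6 = 428.7
  [6→10]: (142.9+118.0)/2 × 4 = 521.8
  [10→10.5]: (118.0+114.5)/2 × 0.5 = 58.125
  Sum = 1008.625 ng/mL·h
Tail: C_last/k_e = 114.5/0.069 = 1659.420
AUC_0→∞ (subcutaneous injection) = 1008.625 + 1659.420 = 2668.045 ng/mL·h
F = (AUC_ev/D_ev)/(AUC_iv/D_iv) = (2668.045/300)/(1770/150) = 8.89348/11.8 = 0.7537

F = 0.754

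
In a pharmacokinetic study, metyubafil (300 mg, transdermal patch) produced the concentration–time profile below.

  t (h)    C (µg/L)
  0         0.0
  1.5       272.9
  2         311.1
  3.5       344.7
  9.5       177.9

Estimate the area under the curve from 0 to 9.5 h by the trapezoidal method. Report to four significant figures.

AUC = 2410 µg/L·h

Trapezoidal AUC_0→9.5:
  [0→1.5]: (0.0+272.9)/2 × 1.5 = 204.675
  [1.5→2]: (272.9+311.1)/2 × 0.5 = 146.0
  [2→3.5]: (311.1+344.7)/2 × 1.5 = 491.85
  [3.5→9.5]: (344.7+177.9)/2 × 6 = 1567.8
  Sum = 2410.325 µg/L·h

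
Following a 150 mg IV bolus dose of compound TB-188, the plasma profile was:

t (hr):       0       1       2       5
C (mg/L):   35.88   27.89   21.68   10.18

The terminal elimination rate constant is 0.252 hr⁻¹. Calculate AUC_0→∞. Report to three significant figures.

AUC = 145 mg/L·hr

Trapezoidal AUC_0→5:
  [0→1]: (35.88+27.89)/2 × 1 = 31.885
  [1→2]: (27.89+21.68)/2 × 1 = 24.785
  [2→5]: (21.68+10.18)/2 × 3 = 47.79
  Sum = 104.46 mg/L·hr
Extrapolated tail: C_last / k_e = 10.18 / 0.252 = 40.397
AUC_0→∞ = 104.46 + 40.397 = 144.857 mg/L·hr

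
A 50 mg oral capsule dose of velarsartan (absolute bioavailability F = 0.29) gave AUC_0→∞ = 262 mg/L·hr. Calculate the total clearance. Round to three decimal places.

CL = F × Dose / AUC_0→∞
   = 0.29 × 50 / 262 = 0.0553435 L/hr

CL = 0.055 L/hr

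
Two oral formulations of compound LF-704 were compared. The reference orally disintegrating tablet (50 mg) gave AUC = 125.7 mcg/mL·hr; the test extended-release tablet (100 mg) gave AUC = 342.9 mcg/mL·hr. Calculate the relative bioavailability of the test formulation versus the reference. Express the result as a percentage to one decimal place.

F_rel = 136.4%

F_rel = (AUC_test/D_test) / (AUC_ref/D_ref)
      = (342.9/100) / (125.7/50)
      = 3.429 / 2.514 = 1.3640 = 136.40%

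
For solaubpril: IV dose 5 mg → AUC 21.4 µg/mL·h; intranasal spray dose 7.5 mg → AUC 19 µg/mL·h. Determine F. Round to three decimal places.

F = 0.592

F = (AUC_ev / D_ev) / (AUC_iv / D_iv)
  = (19/7.5) / (21.4/5)
  = 2.53333 / 4.28 = 0.5919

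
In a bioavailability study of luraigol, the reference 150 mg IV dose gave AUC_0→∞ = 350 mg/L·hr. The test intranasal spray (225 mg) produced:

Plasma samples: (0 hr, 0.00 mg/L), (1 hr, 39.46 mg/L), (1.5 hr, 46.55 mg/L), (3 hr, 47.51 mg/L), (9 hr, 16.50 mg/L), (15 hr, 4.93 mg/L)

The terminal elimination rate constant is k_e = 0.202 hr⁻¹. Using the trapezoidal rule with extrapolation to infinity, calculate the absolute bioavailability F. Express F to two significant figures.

Trapezoidal AUC_0→15 (intranasal spray):
  [0→1]: (0.00+39.46)/2 × 1 = 19.73
  [1→1.5]: (39.46+46.55)/2 × 0.5 = 21.5025
  [1.5→3]: (46.55+47.51)/2 × 1.5 = 70.545
  [3→9]: (47.51+16.50)/2 × 6 = 192.03
  [9→15]: (16.50+4.93)/2 × 6 = 64.29
  Sum = 368.0975 mg/L·hr
Tail: C_last/k_e = 4.93/0.202 = 24.406
AUC_0→∞ (intranasal spray) = 368.0975 + 24.406 = 392.5035 mg/L·hr
F = (AUC_ev/D_ev)/(AUC_iv/D_iv) = (392.5035/225)/(350/150) = 1.74446/2.33333 = 0.7476

F = 0.75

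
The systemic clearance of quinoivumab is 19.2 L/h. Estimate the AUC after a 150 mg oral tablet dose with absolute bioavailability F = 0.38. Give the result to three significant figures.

AUC = 2.97 mg/L·h

AUC_0→∞ = F × Dose / CL
        = 0.38 × 150 / 19.2 = 2.96875 mg/L·h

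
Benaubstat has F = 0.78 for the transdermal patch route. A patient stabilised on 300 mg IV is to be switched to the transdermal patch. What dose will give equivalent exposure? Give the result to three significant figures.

D_transdermal = 385 mg

For equal systemic exposure: F × D_ev = D_iv
D_ev = D_iv / F = 300 / 0.78 = 384.615 mg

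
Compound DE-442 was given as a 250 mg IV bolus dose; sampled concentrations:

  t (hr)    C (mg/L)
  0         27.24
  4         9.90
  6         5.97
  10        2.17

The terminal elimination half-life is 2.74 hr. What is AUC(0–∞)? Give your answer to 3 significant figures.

Trapezoidal AUC_0→10:
  [0→4]: (27.24+9.90)/2 × 4 = 74.28
  [4→6]: (9.90+5.97)/2 × 2 = 15.87
  [6→10]: (5.97+2.17)/2 × 4 = 16.28
  Sum = 106.43 mg/L·hr
k_e = ln2 / t½ = 0.693147 / 2.74 = 0.2530 hr^-1
Extrapolated tail: C_last / k_e = 2.17 / 0.253 = 8.577
AUC_0→∞ = 106.43 + 8.577 = 115.007 mg/L·hr

AUC = 115 mg/L·hr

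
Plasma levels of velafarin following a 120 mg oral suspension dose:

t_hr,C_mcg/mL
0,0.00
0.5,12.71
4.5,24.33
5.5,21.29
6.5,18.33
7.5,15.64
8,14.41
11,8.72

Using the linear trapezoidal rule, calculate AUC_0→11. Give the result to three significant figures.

Trapezoidal AUC_0→11:
  [0→0.5]: (0.00+12.71)/2 × 0.5 = 3.1775
  [0.5→4.5]: (12.71+24.33)/2 × 4 = 74.08
  [4.5→5.5]: (24.33+21.29)/2 × 1 = 22.81
  [5.5→6.5]: (21.29+18.33)/2 × 1 = 19.81
  [6.5→7.5]: (18.33+15.64)/2 × 1 = 16.985
  [7.5→8]: (15.64+14.41)/2 × 0.5 = 7.5125
  [8→11]: (14.41+8.72)/2 × 3 = 34.695
  Sum = 179.07 mcg/mL·hr

AUC = 179 mcg/mL·hr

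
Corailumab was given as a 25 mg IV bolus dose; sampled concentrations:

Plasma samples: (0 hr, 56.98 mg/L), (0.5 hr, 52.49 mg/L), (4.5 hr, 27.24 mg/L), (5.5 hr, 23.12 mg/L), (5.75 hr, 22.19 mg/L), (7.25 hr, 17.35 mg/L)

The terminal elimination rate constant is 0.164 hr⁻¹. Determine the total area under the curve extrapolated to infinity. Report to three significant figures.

Trapezoidal AUC_0→7.25:
  [0→0.5]: (56.98+52.49)/2 × 0.5 = 27.3675
  [0.5→4.5]: (52.49+27.24)/2 × 4 = 159.46
  [4.5→5.5]: (27.24+23.12)/2 × 1 = 25.18
  [5.5→5.75]: (23.12+22.19)/2 × 0.25 = 5.66375
  [5.75→7.25]: (22.19+17.35)/2 × 1.5 = 29.655
  Sum = 247.32625 mg/L·hr
Extrapolated tail: C_last / k_e = 17.35 / 0.164 = 105.793
AUC_0→∞ = 247.32625 + 105.793 = 353.11925 mg/L·hr

AUC = 353 mg/L·hr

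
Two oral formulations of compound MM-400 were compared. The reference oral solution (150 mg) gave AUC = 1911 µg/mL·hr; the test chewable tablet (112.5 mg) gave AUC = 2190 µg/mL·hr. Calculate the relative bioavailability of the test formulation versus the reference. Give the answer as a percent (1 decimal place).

F_rel = (AUC_test/D_test) / (AUC_ref/D_ref)
      = (2190/112.5) / (1911/150)
      = 19.4667 / 12.74 = 1.5280 = 152.80%

F_rel = 152.8%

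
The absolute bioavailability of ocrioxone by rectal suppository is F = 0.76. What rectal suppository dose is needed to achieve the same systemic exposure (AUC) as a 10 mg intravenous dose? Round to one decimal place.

For equal systemic exposure: F × D_ev = D_iv
D_ev = D_iv / F = 10 / 0.76 = 13.1579 mg

D_rectal = 13.2 mg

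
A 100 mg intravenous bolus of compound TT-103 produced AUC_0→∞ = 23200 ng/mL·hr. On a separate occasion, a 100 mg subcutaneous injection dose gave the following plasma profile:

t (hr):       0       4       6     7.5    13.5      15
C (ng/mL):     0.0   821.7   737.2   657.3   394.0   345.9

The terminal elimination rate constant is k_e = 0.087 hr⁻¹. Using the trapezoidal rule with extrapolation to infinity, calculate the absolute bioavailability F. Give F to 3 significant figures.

Trapezoidal AUC_0→15 (subcutaneous injection):
  [0→4]: (0.0+821.7)/2 × 4 = 1643.4
  [4→6]: (821.7+737.2)/2 × 2 = 1558.9
  [6→7.5]: (737.2+657.3)/2 × 1.5 = 1045.875
  [7.5→13.5]: (657.3+394.0)/2 × 6 = 3153.9
  [13.5→15]: (394.0+345.9)/2 × 1.5 = 554.925
  Sum = 7957.0 ng/mL·hr
Tail: C_last/k_e = 345.9/0.087 = 3975.862
AUC_0→∞ (subcutaneous injection) = 7957.0 + 3975.862 = 11932.862 ng/mL·hr
F = (AUC_ev/D_ev)/(AUC_iv/D_iv) = (11932.862/100)/(23200/100) = 119.32862/232 = 0.5143

F = 0.514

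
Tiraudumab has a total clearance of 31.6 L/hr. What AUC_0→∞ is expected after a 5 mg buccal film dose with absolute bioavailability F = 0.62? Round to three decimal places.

AUC_0→∞ = F × Dose / CL
        = 0.62 × 5 / 31.6 = 0.0981013 mg/L·hr

AUC = 0.098 mg/L·hr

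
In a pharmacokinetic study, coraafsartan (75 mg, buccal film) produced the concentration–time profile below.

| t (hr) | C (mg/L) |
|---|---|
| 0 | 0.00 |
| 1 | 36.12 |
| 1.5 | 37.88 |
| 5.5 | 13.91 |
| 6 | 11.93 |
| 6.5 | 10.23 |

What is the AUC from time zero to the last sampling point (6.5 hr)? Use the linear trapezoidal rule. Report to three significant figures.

AUC = 152 mg/L·hr

Trapezoidal AUC_0→6.5:
  [0→1]: (0.00+36.12)/2 × 1 = 18.06
  [1→1.5]: (36.12+37.88)/2 × 0.5 = 18.5
  [1.5→5.5]: (37.88+13.91)/2 × 4 = 103.58
  [5.5→6]: (13.91+11.93)/2 × 0.5 = 6.46
  [6→6.5]: (11.93+10.23)/2 × 0.5 = 5.54
  Sum = 152.14 mg/L·hr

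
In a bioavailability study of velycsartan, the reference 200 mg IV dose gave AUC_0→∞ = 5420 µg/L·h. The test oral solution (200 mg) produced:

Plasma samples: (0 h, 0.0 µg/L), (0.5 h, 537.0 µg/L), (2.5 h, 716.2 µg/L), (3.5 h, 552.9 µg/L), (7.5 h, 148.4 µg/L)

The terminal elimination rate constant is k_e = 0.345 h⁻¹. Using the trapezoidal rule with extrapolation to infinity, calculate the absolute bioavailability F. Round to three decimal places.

Trapezoidal AUC_0→7.5 (oral solution):
  [0→0.5]: (0.0+537.0)/2 × 0.5 = 134.25
  [0.5→2.5]: (537.0+716.2)/2 × 2 = 1253.2
  [2.5→3.5]: (716.2+552.9)/2 × 1 = 634.55
  [3.5→7.5]: (552.9+148.4)/2 × 4 = 1402.6
  Sum = 3424.6 µg/L·h
Tail: C_last/k_e = 148.4/0.345 = 430.145
AUC_0→∞ (oral solution) = 3424.6 + 430.145 = 3854.745 µg/L·h
F = (AUC_ev/D_ev)/(AUC_iv/D_iv) = (3854.745/200)/(5420/200) = 19.273725/27.1 = 0.7112

F = 0.711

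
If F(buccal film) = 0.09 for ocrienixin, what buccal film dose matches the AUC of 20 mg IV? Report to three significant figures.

D_buccal = 222 mg

For equal systemic exposure: F × D_ev = D_iv
D_ev = D_iv / F = 20 / 0.09 = 222.222 mg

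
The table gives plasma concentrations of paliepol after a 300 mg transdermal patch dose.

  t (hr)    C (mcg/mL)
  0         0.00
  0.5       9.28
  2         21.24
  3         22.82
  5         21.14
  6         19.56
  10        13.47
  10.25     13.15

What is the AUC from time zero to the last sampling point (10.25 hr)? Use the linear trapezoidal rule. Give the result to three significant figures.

Trapezoidal AUC_0→10.25:
  [0→0.5]: (0.00+9.28)/2 × 0.5 = 2.32
  [0.5→2]: (9.28+21.24)/2 × 1.5 = 22.89
  [2→3]: (21.24+22.82)/2 × 1 = 22.03
  [3→5]: (22.82+21.14)/2 × 2 = 43.96
  [5→6]: (21.14+19.56)/2 × 1 = 20.35
  [6→10]: (19.56+13.47)/2 × 4 = 66.06
  [10→10.25]: (13.47+13.15)/2 × 0.25 = 3.3275
  Sum = 180.9375 mcg/mL·hr

AUC = 181 mcg/mL·hr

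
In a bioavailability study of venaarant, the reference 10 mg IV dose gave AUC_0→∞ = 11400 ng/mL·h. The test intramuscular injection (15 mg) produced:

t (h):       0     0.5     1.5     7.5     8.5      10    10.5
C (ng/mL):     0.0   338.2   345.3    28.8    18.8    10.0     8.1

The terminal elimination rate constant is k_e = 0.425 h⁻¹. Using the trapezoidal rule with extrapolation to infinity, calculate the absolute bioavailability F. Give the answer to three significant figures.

F = 0.0946

Trapezoidal AUC_0→10.5 (intramuscular injection):
  [0→0.5]: (0.0+338.2)/2 × 0.5 = 84.55
  [0.5→1.5]: (338.2+345.3)/2 × 1 = 341.75
  [1.5→7.5]: (345.3+28.8)/2 × 6 = 1122.3
  [7.5→8.5]: (28.8+18.8)/2 × 1 = 23.8
  [8.5→10]: (18.8+10.0)/2 × 1.5 = 21.6
  [10→10.5]: (10.0+8.1)/2 × 0.5 = 4.525
  Sum = 1598.525 ng/mL·h
Tail: C_last/k_e = 8.1/0.425 = 19.059
AUC_0→∞ (intramuscular injection) = 1598.525 + 19.059 = 1617.584 ng/mL·h
F = (AUC_ev/D_ev)/(AUC_iv/D_iv) = (1617.584/15)/(11400/10) = 107.839/1140 = 0.0946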